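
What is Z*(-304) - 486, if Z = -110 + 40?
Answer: 20794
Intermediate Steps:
Z = -70
Z*(-304) - 486 = -70*(-304) - 486 = 21280 - 486 = 20794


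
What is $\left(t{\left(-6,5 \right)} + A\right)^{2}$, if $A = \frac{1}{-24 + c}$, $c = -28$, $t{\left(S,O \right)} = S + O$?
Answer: $\frac{2809}{2704} \approx 1.0388$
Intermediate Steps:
$t{\left(S,O \right)} = O + S$
$A = - \frac{1}{52}$ ($A = \frac{1}{-24 - 28} = \frac{1}{-52} = - \frac{1}{52} \approx -0.019231$)
$\left(t{\left(-6,5 \right)} + A\right)^{2} = \left(\left(5 - 6\right) - \frac{1}{52}\right)^{2} = \left(-1 - \frac{1}{52}\right)^{2} = \left(- \frac{53}{52}\right)^{2} = \frac{2809}{2704}$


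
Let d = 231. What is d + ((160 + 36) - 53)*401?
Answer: 57574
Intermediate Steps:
d + ((160 + 36) - 53)*401 = 231 + ((160 + 36) - 53)*401 = 231 + (196 - 53)*401 = 231 + 143*401 = 231 + 57343 = 57574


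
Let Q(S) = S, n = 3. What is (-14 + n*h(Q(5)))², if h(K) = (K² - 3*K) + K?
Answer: 961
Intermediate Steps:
h(K) = K² - 2*K
(-14 + n*h(Q(5)))² = (-14 + 3*(5*(-2 + 5)))² = (-14 + 3*(5*3))² = (-14 + 3*15)² = (-14 + 45)² = 31² = 961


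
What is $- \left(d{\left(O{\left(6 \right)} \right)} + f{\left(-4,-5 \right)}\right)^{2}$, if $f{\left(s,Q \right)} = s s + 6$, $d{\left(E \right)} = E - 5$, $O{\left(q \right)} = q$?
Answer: $-529$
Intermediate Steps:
$d{\left(E \right)} = -5 + E$
$f{\left(s,Q \right)} = 6 + s^{2}$ ($f{\left(s,Q \right)} = s^{2} + 6 = 6 + s^{2}$)
$- \left(d{\left(O{\left(6 \right)} \right)} + f{\left(-4,-5 \right)}\right)^{2} = - \left(\left(-5 + 6\right) + \left(6 + \left(-4\right)^{2}\right)\right)^{2} = - \left(1 + \left(6 + 16\right)\right)^{2} = - \left(1 + 22\right)^{2} = - 23^{2} = \left(-1\right) 529 = -529$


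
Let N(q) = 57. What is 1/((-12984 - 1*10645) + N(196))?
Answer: -1/23572 ≈ -4.2423e-5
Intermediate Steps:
1/((-12984 - 1*10645) + N(196)) = 1/((-12984 - 1*10645) + 57) = 1/((-12984 - 10645) + 57) = 1/(-23629 + 57) = 1/(-23572) = -1/23572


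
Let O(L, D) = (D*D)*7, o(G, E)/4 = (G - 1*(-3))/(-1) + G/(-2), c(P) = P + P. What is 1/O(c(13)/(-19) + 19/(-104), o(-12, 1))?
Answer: 1/25200 ≈ 3.9683e-5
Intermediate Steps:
c(P) = 2*P
o(G, E) = -12 - 6*G (o(G, E) = 4*((G - 1*(-3))/(-1) + G/(-2)) = 4*((G + 3)*(-1) + G*(-1/2)) = 4*((3 + G)*(-1) - G/2) = 4*((-3 - G) - G/2) = 4*(-3 - 3*G/2) = -12 - 6*G)
O(L, D) = 7*D**2 (O(L, D) = D**2*7 = 7*D**2)
1/O(c(13)/(-19) + 19/(-104), o(-12, 1)) = 1/(7*(-12 - 6*(-12))**2) = 1/(7*(-12 + 72)**2) = 1/(7*60**2) = 1/(7*3600) = 1/25200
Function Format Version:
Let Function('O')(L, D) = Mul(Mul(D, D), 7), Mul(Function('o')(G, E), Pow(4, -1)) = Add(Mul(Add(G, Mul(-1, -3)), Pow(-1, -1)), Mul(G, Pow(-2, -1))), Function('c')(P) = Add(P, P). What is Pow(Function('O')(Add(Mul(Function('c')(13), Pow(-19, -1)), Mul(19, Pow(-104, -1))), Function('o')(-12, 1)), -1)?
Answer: Rational(1, 25200) ≈ 3.9683e-5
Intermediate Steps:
Function('c')(P) = Mul(2, P)
Function('o')(G, E) = Add(-12, Mul(-6, G)) (Function('o')(G, E) = Mul(4, Add(Mul(Add(G, Mul(-1, -3)), Pow(-1, -1)), Mul(G, Pow(-2, -1)))) = Mul(4, Add(Mul(Add(G, 3), -1), Mul(G, Rational(-1, 2)))) = Mul(4, Add(Mul(Add(3, G), -1), Mul(Rational(-1, 2), G))) = Mul(4, Add(Add(-3, Mul(-1, G)), Mul(Rational(-1, 2), G))) = Mul(4, Add(-3, Mul(Rational(-3, 2), G))) = Add(-12, Mul(-6, G)))
Function('O')(L, D) = Mul(7, Pow(D, 2)) (Function('O')(L, D) = Mul(Pow(D, 2), 7) = Mul(7, Pow(D, 2)))
Pow(Function('O')(Add(Mul(Function('c')(13), Pow(-19, -1)), Mul(19, Pow(-104, -1))), Function('o')(-12, 1)), -1) = Pow(Mul(7, Pow(Add(-12, Mul(-6, -12)), 2)), -1) = Pow(Mul(7, Pow(Add(-12, 72), 2)), -1) = Pow(Mul(7, Pow(60, 2)), -1) = Pow(Mul(7, 3600), -1) = Pow(25200, -1) = Rational(1, 25200)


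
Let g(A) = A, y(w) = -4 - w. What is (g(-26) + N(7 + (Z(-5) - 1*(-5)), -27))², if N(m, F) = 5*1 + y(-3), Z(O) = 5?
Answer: 484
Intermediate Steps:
N(m, F) = 4 (N(m, F) = 5*1 + (-4 - 1*(-3)) = 5 + (-4 + 3) = 5 - 1 = 4)
(g(-26) + N(7 + (Z(-5) - 1*(-5)), -27))² = (-26 + 4)² = (-22)² = 484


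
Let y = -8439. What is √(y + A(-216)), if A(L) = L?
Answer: I*√8655 ≈ 93.032*I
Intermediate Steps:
√(y + A(-216)) = √(-8439 - 216) = √(-8655) = I*√8655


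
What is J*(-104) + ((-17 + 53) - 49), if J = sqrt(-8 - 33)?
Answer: -13 - 104*I*sqrt(41) ≈ -13.0 - 665.92*I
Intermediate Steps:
J = I*sqrt(41) (J = sqrt(-41) = I*sqrt(41) ≈ 6.4031*I)
J*(-104) + ((-17 + 53) - 49) = (I*sqrt(41))*(-104) + ((-17 + 53) - 49) = -104*I*sqrt(41) + (36 - 49) = -104*I*sqrt(41) - 13 = -13 - 104*I*sqrt(41)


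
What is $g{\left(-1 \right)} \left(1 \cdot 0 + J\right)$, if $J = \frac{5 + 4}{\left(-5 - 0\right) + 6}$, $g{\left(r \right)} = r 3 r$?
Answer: $27$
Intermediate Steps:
$g{\left(r \right)} = 3 r^{2}$ ($g{\left(r \right)} = 3 r r = 3 r^{2}$)
$J = 9$ ($J = \frac{9}{\left(-5 + 0\right) + 6} = \frac{9}{-5 + 6} = \frac{9}{1} = 9 \cdot 1 = 9$)
$g{\left(-1 \right)} \left(1 \cdot 0 + J\right) = 3 \left(-1\right)^{2} \left(1 \cdot 0 + 9\right) = 3 \cdot 1 \left(0 + 9\right) = 3 \cdot 9 = 27$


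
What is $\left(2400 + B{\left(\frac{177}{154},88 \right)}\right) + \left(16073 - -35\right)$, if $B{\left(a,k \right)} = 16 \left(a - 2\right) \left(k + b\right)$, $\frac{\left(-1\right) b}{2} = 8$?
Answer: $\frac{1349660}{77} \approx 17528.0$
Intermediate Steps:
$b = -16$ ($b = \left(-2\right) 8 = -16$)
$B{\left(a,k \right)} = 16 \left(-16 + k\right) \left(-2 + a\right)$ ($B{\left(a,k \right)} = 16 \left(a - 2\right) \left(k - 16\right) = 16 \left(-2 + a\right) \left(-16 + k\right) = 16 \left(-16 + k\right) \left(-2 + a\right)$)
$\left(2400 + B{\left(\frac{177}{154},88 \right)}\right) + \left(16073 - -35\right) = \left(2400 + \left(512 - 256 \cdot \frac{177}{154} - 2816 + 16 \cdot \frac{177}{154} \cdot 88\right)\right) + \left(16073 - -35\right) = \left(2400 + \left(512 - 256 \cdot 177 \cdot \frac{1}{154} - 2816 + 16 \cdot 177 \cdot \frac{1}{154} \cdot 88\right)\right) + \left(16073 + 35\right) = \left(2400 + \left(512 - \frac{22656}{77} - 2816 + 16 \cdot \frac{177}{154} \cdot 88\right)\right) + 16108 = \left(2400 + \left(512 - \frac{22656}{77} - 2816 + \frac{11328}{7}\right)\right) + 16108 = \left(2400 - \frac{75456}{77}\right) + 16108 = \frac{109344}{77} + 16108 = \frac{1349660}{77}$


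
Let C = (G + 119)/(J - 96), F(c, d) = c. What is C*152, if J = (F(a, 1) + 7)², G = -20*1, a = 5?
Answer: 627/2 ≈ 313.50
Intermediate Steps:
G = -20
J = 144 (J = (5 + 7)² = 12² = 144)
C = 33/16 (C = (-20 + 119)/(144 - 96) = 99/48 = 99*(1/48) = 33/16 ≈ 2.0625)
C*152 = (33/16)*152 = 627/2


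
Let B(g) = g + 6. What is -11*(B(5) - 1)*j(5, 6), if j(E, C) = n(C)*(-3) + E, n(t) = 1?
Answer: -220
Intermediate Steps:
B(g) = 6 + g
j(E, C) = -3 + E (j(E, C) = 1*(-3) + E = -3 + E)
-11*(B(5) - 1)*j(5, 6) = -11*((6 + 5) - 1)*(-3 + 5) = -11*(11 - 1)*2 = -110*2 = -11*20 = -220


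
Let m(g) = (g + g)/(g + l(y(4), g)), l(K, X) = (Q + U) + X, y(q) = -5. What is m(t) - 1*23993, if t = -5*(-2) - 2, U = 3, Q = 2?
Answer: -503837/21 ≈ -23992.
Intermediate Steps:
t = 8 (t = 10 - 2 = 8)
l(K, X) = 5 + X (l(K, X) = (2 + 3) + X = 5 + X)
m(g) = 2*g/(5 + 2*g) (m(g) = (g + g)/(g + (5 + g)) = (2*g)/(5 + 2*g) = 2*g/(5 + 2*g))
m(t) - 1*23993 = 2*8/(5 + 2*8) - 1*23993 = 2*8/(5 + 16) - 23993 = 2*8/21 - 23993 = 2*8*(1/21) - 23993 = 16/21 - 23993 = -503837/21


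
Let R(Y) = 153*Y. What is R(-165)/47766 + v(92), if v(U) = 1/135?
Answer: -1120103/2149470 ≈ -0.52111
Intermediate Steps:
v(U) = 1/135
R(-165)/47766 + v(92) = (153*(-165))/47766 + 1/135 = -25245*1/47766 + 1/135 = -8415/15922 + 1/135 = -1120103/2149470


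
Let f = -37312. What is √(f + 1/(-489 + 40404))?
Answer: I*√6605083104365/13305 ≈ 193.16*I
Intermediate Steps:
√(f + 1/(-489 + 40404)) = √(-37312 + 1/(-489 + 40404)) = √(-37312 + 1/39915) = √(-1489308479/39915) = I*√6605083104365/13305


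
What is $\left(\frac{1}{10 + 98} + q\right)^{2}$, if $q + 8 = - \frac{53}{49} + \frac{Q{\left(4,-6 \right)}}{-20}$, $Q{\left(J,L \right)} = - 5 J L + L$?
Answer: $\frac{152784829129}{700131600} \approx 218.22$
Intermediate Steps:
$Q{\left(J,L \right)} = L - 5 J L$ ($Q{\left(J,L \right)} = - 5 J L + L = L - 5 J L$)
$q = - \frac{7243}{490}$ ($q = -8 + \left(- \frac{53}{49} + \frac{\left(-6\right) \left(1 - 20\right)}{-20}\right) = -8 + \left(\left(-53\right) \frac{1}{49} + - 6 \left(1 - 20\right) \left(- \frac{1}{20}\right)\right) = -8 + \left(- \frac{53}{49} + \left(-6\right) \left(-19\right) \left(- \frac{1}{20}\right)\right) = -8 + \left(- \frac{53}{49} + 114 \left(- \frac{1}{20}\right)\right) = -8 - \frac{3323}{490} = - \frac{7243}{490} \approx -14.782$)
$\left(\frac{1}{10 + 98} + q\right)^{2} = \left(\frac{1}{10 + 98} - \frac{7243}{490}\right)^{2} = \left(\frac{1}{108} - \frac{7243}{490}\right)^{2} = \left(- \frac{390877}{26460}\right)^{2} = \frac{152784829129}{700131600}$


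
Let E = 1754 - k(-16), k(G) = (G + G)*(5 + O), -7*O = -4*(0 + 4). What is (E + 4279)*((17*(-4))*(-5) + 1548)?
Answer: 82813344/7 ≈ 1.1830e+7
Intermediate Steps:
O = 16/7 (O = -(-4)*(0 + 4)/7 = -(-4)*4/7 = -⅐*(-16) = 16/7 ≈ 2.2857)
k(G) = 102*G/7 (k(G) = (G + G)*(5 + 16/7) = (2*G)*(51/7) = 102*G/7)
E = 13910/7 (E = 1754 - 102*(-16)/7 = 1754 - 1*(-1632/7) = 1754 + 1632/7 = 13910/7 ≈ 1987.1)
(E + 4279)*((17*(-4))*(-5) + 1548) = (13910/7 + 4279)*((17*(-4))*(-5) + 1548) = 43863*(-68*(-5) + 1548)/7 = 43863*(340 + 1548)/7 = (43863/7)*1888 = 82813344/7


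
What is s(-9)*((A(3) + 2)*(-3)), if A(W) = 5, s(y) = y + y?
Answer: 378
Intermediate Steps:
s(y) = 2*y
s(-9)*((A(3) + 2)*(-3)) = (2*(-9))*((5 + 2)*(-3)) = -126*(-3) = -18*(-21) = 378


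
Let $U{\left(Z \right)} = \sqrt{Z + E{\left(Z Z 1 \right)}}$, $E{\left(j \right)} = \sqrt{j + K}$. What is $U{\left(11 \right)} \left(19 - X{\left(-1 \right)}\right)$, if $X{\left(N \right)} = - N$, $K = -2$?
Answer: $18 \sqrt{11 + \sqrt{119}} \approx 84.252$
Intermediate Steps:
$E{\left(j \right)} = \sqrt{-2 + j}$ ($E{\left(j \right)} = \sqrt{j - 2} = \sqrt{-2 + j}$)
$U{\left(Z \right)} = \sqrt{Z + \sqrt{-2 + Z^{2}}}$ ($U{\left(Z \right)} = \sqrt{Z + \sqrt{-2 + Z Z 1}} = \sqrt{Z + \sqrt{-2 + Z^{2} \cdot 1}} = \sqrt{Z + \sqrt{-2 + Z^{2}}}$)
$U{\left(11 \right)} \left(19 - X{\left(-1 \right)}\right) = \sqrt{11 + \sqrt{-2 + 11^{2}}} \left(19 - \left(-1\right) \left(-1\right)\right) = \sqrt{11 + \sqrt{-2 + 121}} \left(19 - 1\right) = \sqrt{11 + \sqrt{119}} \left(19 - 1\right) = \sqrt{11 + \sqrt{119}} \cdot 18 = 18 \sqrt{11 + \sqrt{119}}$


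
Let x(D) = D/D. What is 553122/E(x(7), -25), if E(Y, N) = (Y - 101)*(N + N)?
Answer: 276561/2500 ≈ 110.62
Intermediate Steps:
x(D) = 1
E(Y, N) = 2*N*(-101 + Y) (E(Y, N) = (-101 + Y)*(2*N) = 2*N*(-101 + Y))
553122/E(x(7), -25) = 553122/((2*(-25)*(-101 + 1))) = 553122/((2*(-25)*(-100))) = 553122/5000 = 553122*(1/5000) = 276561/2500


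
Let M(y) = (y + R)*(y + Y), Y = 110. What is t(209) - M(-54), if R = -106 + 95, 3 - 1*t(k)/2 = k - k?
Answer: 3646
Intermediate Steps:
t(k) = 6 (t(k) = 6 - 2*(k - k) = 6 - 2*0 = 6 + 0 = 6)
R = -11
M(y) = (-11 + y)*(110 + y) (M(y) = (y - 11)*(y + 110) = (-11 + y)*(110 + y))
t(209) - M(-54) = 6 - (-1210 + (-54)**2 + 99*(-54)) = 6 - (-1210 + 2916 - 5346) = 6 - 1*(-3640) = 6 + 3640 = 3646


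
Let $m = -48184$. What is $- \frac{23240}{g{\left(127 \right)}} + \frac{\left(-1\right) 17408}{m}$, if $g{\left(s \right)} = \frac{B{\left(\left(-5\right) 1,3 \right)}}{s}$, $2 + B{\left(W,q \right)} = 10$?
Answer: $- \frac{2222093329}{6023} \approx -3.6893 \cdot 10^{5}$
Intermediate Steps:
$B{\left(W,q \right)} = 8$ ($B{\left(W,q \right)} = -2 + 10 = 8$)
$g{\left(s \right)} = \frac{8}{s}$
$- \frac{23240}{g{\left(127 \right)}} + \frac{\left(-1\right) 17408}{m} = - \frac{23240}{8 \cdot \frac{1}{127}} + \frac{\left(-1\right) 17408}{-48184} = - \frac{23240}{8 \cdot \frac{1}{127}} - - \frac{2176}{6023} = - \frac{23240}{\frac{8}{127}} + \frac{2176}{6023} = \left(-23240\right) \frac{127}{8} + \frac{2176}{6023} = -368935 + \frac{2176}{6023} = - \frac{2222093329}{6023}$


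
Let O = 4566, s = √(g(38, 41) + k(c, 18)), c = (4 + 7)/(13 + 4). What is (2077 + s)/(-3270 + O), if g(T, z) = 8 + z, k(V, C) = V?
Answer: 2077/1296 + √3587/11016 ≈ 1.6081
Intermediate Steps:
c = 11/17 ≈ 0.64706
s = 2*√3587/17 (s = √((8 + 41) + 11/17) = √(49 + 11/17) = √(844/17) = 2*√3587/17 ≈ 7.0461)
(2077 + s)/(-3270 + O) = (2077 + 2*√3587/17)/(-3270 + 4566) = (2077 + 2*√3587/17)/1296 = (2077 + 2*√3587/17)*(1/1296) = 2077/1296 + √3587/11016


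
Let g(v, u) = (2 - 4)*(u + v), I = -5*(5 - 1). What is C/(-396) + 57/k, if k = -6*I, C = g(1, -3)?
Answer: 1841/3960 ≈ 0.46490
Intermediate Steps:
I = -20 (I = -5*4 = -20)
g(v, u) = -2*u - 2*v (g(v, u) = -2*(u + v) = -2*u - 2*v)
C = 4 (C = -2*(-3) - 2*1 = 6 - 2 = 4)
k = 120 (k = -6*(-20) = 120)
C/(-396) + 57/k = 4/(-396) + 57/120 = 4*(-1/396) + 57*(1/120) = -1/99 + 19/40 = 1841/3960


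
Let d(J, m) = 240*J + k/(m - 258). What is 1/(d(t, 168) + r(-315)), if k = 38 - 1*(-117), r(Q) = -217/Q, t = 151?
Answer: 30/1087169 ≈ 2.7595e-5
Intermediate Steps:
k = 155 (k = 38 + 117 = 155)
d(J, m) = 155/(-258 + m) + 240*J (d(J, m) = 240*J + 155/(m - 258) = 240*J + 155/(-258 + m) = 155/(-258 + m) + 240*J)
1/(d(t, 168) + r(-315)) = 1/(5*(31 - 12384*151 + 48*151*168)/(-258 + 168) - 217/(-315)) = 1/(5*(31 - 1869984 + 1217664)/(-90) - 217*(-1/315)) = 1/(5*(-1/90)*(-652289) + 31/45) = 1/(652289/18 + 31/45) = 1/(1087169/30) = 30/1087169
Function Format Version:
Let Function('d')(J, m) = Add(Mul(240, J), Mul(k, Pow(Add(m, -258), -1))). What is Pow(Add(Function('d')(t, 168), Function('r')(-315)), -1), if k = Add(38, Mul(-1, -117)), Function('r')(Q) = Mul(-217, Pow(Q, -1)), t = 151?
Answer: Rational(30, 1087169) ≈ 2.7595e-5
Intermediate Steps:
k = 155 (k = Add(38, 117) = 155)
Function('d')(J, m) = Add(Mul(155, Pow(Add(-258, m), -1)), Mul(240, J)) (Function('d')(J, m) = Add(Mul(240, J), Mul(155, Pow(Add(m, -258), -1))) = Add(Mul(240, J), Mul(155, Pow(Add(-258, m), -1))) = Add(Mul(155, Pow(Add(-258, m), -1)), Mul(240, J)))
Pow(Add(Function('d')(t, 168), Function('r')(-315)), -1) = Pow(Add(Mul(5, Pow(Add(-258, 168), -1), Add(31, Mul(-12384, 151), Mul(48, 151, 168))), Mul(-217, Pow(-315, -1))), -1) = Pow(Add(Mul(5, Pow(-90, -1), Add(31, -1869984, 1217664)), Mul(-217, Rational(-1, 315))), -1) = Pow(Add(Mul(5, Rational(-1, 90), -652289), Rational(31, 45)), -1) = Pow(Add(Rational(652289, 18), Rational(31, 45)), -1) = Pow(Rational(1087169, 30), -1) = Rational(30, 1087169)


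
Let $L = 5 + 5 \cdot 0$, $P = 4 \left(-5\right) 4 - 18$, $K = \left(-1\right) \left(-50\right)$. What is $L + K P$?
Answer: $-4895$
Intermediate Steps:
$K = 50$
$P = -98$ ($P = \left(-20\right) 4 - 18 = -80 - 18 = -98$)
$L = 5$ ($L = 5 + 0 = 5$)
$L + K P = 5 + 50 \left(-98\right) = 5 - 4900 = -4895$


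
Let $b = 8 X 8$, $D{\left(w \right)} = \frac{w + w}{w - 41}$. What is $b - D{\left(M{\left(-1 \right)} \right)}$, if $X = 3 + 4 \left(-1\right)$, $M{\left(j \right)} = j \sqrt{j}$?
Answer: $-64 - \frac{i \left(41 - i\right)}{841} \approx -64.001 - 0.048751 i$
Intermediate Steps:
$M{\left(j \right)} = j^{\frac{3}{2}}$
$X = -1$ ($X = 3 - 4 = -1$)
$D{\left(w \right)} = \frac{2 w}{-41 + w}$
$b = -64$ ($b = 8 \left(-1\right) 8 = \left(-8\right) 8 = -64$)
$b - D{\left(M{\left(-1 \right)} \right)} = -64 - \frac{2 \left(-1\right)^{\frac{3}{2}}}{-41 + \left(-1\right)^{\frac{3}{2}}} = -64 - \frac{2 \left(- i\right)}{-41 - i} = -64 - 2 \left(- i\right) \frac{-41 + i}{1682} = -64 - - \frac{i \left(-41 + i\right)}{841} = -64 + \frac{i \left(-41 + i\right)}{841}$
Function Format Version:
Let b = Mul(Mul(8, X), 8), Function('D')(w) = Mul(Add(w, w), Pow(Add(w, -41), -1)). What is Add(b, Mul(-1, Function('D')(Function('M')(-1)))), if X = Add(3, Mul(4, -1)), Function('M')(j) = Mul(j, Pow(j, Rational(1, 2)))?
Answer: Add(-64, Mul(Rational(-1, 841), I, Add(41, Mul(-1, I)))) ≈ Add(-64.001, Mul(-0.048751, I))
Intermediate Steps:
Function('M')(j) = Pow(j, Rational(3, 2))
X = -1 (X = Add(3, -4) = -1)
Function('D')(w) = Mul(2, w, Pow(Add(-41, w), -1)) (Function('D')(w) = Mul(Mul(2, w), Pow(Add(-41, w), -1)) = Mul(2, w, Pow(Add(-41, w), -1)))
b = -64 (b = Mul(Mul(8, -1), 8) = Mul(-8, 8) = -64)
Add(b, Mul(-1, Function('D')(Function('M')(-1)))) = Add(-64, Mul(-1, Mul(2, Pow(-1, Rational(3, 2)), Pow(Add(-41, Pow(-1, Rational(3, 2))), -1)))) = Add(-64, Mul(-1, Mul(2, Mul(-1, I), Pow(Add(-41, Mul(-1, I)), -1)))) = Add(-64, Mul(-1, Mul(2, Mul(-1, I), Mul(Rational(1, 1682), Add(-41, I))))) = Add(-64, Mul(-1, Mul(Rational(-1, 841), I, Add(-41, I)))) = Add(-64, Mul(Rational(1, 841), I, Add(-41, I)))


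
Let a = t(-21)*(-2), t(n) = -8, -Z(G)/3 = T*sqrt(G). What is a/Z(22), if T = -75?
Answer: 8*sqrt(22)/2475 ≈ 0.015161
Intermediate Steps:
Z(G) = 225*sqrt(G) (Z(G) = -(-225)*sqrt(G) = 225*sqrt(G))
a = 16 (a = -8*(-2) = 16)
a/Z(22) = 16/((225*sqrt(22))) = 16*(sqrt(22)/4950) = 8*sqrt(22)/2475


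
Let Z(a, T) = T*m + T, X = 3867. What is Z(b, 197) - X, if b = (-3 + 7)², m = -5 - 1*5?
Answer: -5640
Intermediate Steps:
m = -10 (m = -5 - 5 = -10)
b = 16 (b = 4² = 16)
Z(a, T) = -9*T (Z(a, T) = T*(-10) + T = -10*T + T = -9*T)
Z(b, 197) - X = -9*197 - 1*3867 = -1773 - 3867 = -5640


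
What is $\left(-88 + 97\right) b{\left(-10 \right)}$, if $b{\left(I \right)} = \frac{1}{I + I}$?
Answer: $- \frac{9}{20} \approx -0.45$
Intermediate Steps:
$b{\left(I \right)} = \frac{1}{2 I}$
$\left(-88 + 97\right) b{\left(-10 \right)} = \left(-88 + 97\right) \frac{1}{2 \left(-10\right)} = 9 \cdot \frac{1}{2} \left(- \frac{1}{10}\right) = 9 \left(- \frac{1}{20}\right) = - \frac{9}{20}$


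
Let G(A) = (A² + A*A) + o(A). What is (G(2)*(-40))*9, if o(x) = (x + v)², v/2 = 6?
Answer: -73440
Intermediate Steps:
v = 12 (v = 2*6 = 12)
o(x) = (12 + x)² (o(x) = (x + 12)² = (12 + x)²)
G(A) = (12 + A)² + 2*A² (G(A) = (A² + A*A) + (12 + A)² = (A² + A²) + (12 + A)² = 2*A² + (12 + A)² = (12 + A)² + 2*A²)
(G(2)*(-40))*9 = (((12 + 2)² + 2*2²)*(-40))*9 = ((14² + 2*4)*(-40))*9 = ((196 + 8)*(-40))*9 = (204*(-40))*9 = -8160*9 = -73440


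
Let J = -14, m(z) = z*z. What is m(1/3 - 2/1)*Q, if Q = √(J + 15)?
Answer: 25/9 ≈ 2.7778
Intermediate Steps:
m(z) = z²
Q = 1 (Q = √(-14 + 15) = √1 = 1)
m(1/3 - 2/1)*Q = (1/3 - 2/1)²*1 = (1*(⅓) - 2*1)²*1 = (⅓ - 2)²*1 = (-5/3)²*1 = (25/9)*1 = 25/9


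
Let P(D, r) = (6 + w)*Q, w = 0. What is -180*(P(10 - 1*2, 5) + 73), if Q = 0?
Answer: -13140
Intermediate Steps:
P(D, r) = 0 (P(D, r) = (6 + 0)*0 = 6*0 = 0)
-180*(P(10 - 1*2, 5) + 73) = -180*(0 + 73) = -180*73 = -13140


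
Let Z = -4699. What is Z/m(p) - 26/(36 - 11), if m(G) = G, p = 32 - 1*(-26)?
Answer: -118983/1450 ≈ -82.057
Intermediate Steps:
p = 58 (p = 32 + 26 = 58)
Z/m(p) - 26/(36 - 11) = -4699/58 - 26/(36 - 11) = -4699*1/58 - 26/(25*1) = -4699/58 - 26/25 = -118983/1450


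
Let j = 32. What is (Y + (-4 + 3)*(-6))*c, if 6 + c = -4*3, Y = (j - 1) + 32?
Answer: -1242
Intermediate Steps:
Y = 63 (Y = (32 - 1) + 32 = 31 + 32 = 63)
c = -18 (c = -6 - 4*3 = -6 - 12 = -18)
(Y + (-4 + 3)*(-6))*c = (63 + (-4 + 3)*(-6))*(-18) = (63 - 1*(-6))*(-18) = (63 + 6)*(-18) = 69*(-18) = -1242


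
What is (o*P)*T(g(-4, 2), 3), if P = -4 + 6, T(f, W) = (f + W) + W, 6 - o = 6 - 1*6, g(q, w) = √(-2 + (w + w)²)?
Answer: 72 + 12*√14 ≈ 116.90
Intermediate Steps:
g(q, w) = √(-2 + 4*w²) (g(q, w) = √(-2 + (2*w)²) = √(-2 + 4*w²))
o = 6 (o = 6 - (6 - 1*6) = 6 - (6 - 6) = 6 - 1*0 = 6 + 0 = 6)
T(f, W) = f + 2*W (T(f, W) = (W + f) + W = f + 2*W)
P = 2
(o*P)*T(g(-4, 2), 3) = (6*2)*(√(-2 + 4*2²) + 2*3) = 12*(√(-2 + 4*4) + 6) = 12*(√(-2 + 16) + 6) = 12*(√14 + 6) = 12*(6 + √14) = 72 + 12*√14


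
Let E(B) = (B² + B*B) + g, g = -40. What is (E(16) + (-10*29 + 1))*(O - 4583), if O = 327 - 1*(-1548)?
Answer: -495564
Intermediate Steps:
E(B) = -40 + 2*B² (E(B) = (B² + B*B) - 40 = (B² + B²) - 40 = 2*B² - 40 = -40 + 2*B²)
O = 1875 (O = 327 + 1548 = 1875)
(E(16) + (-10*29 + 1))*(O - 4583) = ((-40 + 2*16²) + (-10*29 + 1))*(1875 - 4583) = ((-40 + 2*256) + (-290 + 1))*(-2708) = ((-40 + 512) - 289)*(-2708) = (472 - 289)*(-2708) = 183*(-2708) = -495564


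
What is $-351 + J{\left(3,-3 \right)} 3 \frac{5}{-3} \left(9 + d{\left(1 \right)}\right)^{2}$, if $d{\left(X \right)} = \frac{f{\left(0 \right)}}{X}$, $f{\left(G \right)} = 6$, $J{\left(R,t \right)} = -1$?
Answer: $774$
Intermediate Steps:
$d{\left(X \right)} = \frac{6}{X}$
$-351 + J{\left(3,-3 \right)} 3 \frac{5}{-3} \left(9 + d{\left(1 \right)}\right)^{2} = -351 + \left(-1\right) 3 \frac{5}{-3} \left(9 + \frac{6}{1}\right)^{2} = -351 + - 3 \cdot 5 \left(- \frac{1}{3}\right) \left(9 + 6 \cdot 1\right)^{2} = -351 + \left(-3\right) \left(- \frac{5}{3}\right) \left(9 + 6\right)^{2} = -351 + 5 \cdot 15^{2} = -351 + 5 \cdot 225 = -351 + 1125 = 774$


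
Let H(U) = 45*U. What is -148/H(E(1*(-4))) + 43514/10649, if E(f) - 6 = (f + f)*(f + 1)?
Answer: 28583924/7188075 ≈ 3.9766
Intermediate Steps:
E(f) = 6 + 2*f*(1 + f) (E(f) = 6 + (f + f)*(f + 1) = 6 + (2*f)*(1 + f) = 6 + 2*f*(1 + f))
-148/H(E(1*(-4))) + 43514/10649 = -148*1/(45*(6 + 2*(1*(-4)) + 2*(1*(-4))²)) + 43514/10649 = -148*1/(45*(6 + 2*(-4) + 2*(-4)²)) + 43514*(1/10649) = -148*1/(45*(6 - 8 + 2*16)) + 43514/10649 = -148*1/(45*(6 - 8 + 32)) + 43514/10649 = -148/(45*30) + 43514/10649 = -148/1350 + 43514/10649 = -148*1/1350 + 43514/10649 = -74/675 + 43514/10649 = 28583924/7188075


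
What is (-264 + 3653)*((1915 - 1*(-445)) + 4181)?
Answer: 22167449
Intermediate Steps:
(-264 + 3653)*((1915 - 1*(-445)) + 4181) = 3389*((1915 + 445) + 4181) = 3389*(2360 + 4181) = 3389*6541 = 22167449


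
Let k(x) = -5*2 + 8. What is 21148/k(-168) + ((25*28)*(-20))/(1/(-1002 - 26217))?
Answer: 381055426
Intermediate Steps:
k(x) = -2 (k(x) = -10 + 8 = -2)
21148/k(-168) + ((25*28)*(-20))/(1/(-1002 - 26217)) = 21148/(-2) + ((25*28)*(-20))/(1/(-1002 - 26217)) = 21148*(-½) + (700*(-20))/(1/(-27219)) = -10574 - 14000/(-1/27219) = -10574 - 14000*(-27219) = -10574 + 381066000 = 381055426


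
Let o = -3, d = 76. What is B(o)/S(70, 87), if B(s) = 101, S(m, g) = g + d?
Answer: 101/163 ≈ 0.61963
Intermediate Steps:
S(m, g) = 76 + g (S(m, g) = g + 76 = 76 + g)
B(o)/S(70, 87) = 101/(76 + 87) = 101/163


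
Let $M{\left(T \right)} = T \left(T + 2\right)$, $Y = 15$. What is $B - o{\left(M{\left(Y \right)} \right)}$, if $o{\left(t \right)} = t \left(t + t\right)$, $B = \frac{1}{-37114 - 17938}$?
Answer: $- \frac{7159512601}{55052} \approx -1.3005 \cdot 10^{5}$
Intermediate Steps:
$M{\left(T \right)} = T \left(2 + T\right)$
$B = - \frac{1}{55052}$ ($B = \frac{1}{-55052} = - \frac{1}{55052} \approx -1.8165 \cdot 10^{-5}$)
$o{\left(t \right)} = 2 t^{2}$ ($o{\left(t \right)} = t 2 t = 2 t^{2}$)
$B - o{\left(M{\left(Y \right)} \right)} = - \frac{1}{55052} - 2 \left(15 \left(2 + 15\right)\right)^{2} = - \frac{1}{55052} - 2 \left(15 \cdot 17\right)^{2} = - \frac{1}{55052} - 2 \cdot 255^{2} = - \frac{1}{55052} - 2 \cdot 65025 = - \frac{1}{55052} - 130050 = - \frac{7159512601}{55052}$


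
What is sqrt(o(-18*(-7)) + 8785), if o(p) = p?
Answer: sqrt(8911) ≈ 94.398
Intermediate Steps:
sqrt(o(-18*(-7)) + 8785) = sqrt(-18*(-7) + 8785) = sqrt(126 + 8785) = sqrt(8911)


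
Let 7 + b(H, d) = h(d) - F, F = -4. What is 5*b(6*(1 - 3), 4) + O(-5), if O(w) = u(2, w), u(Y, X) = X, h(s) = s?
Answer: 0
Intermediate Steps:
O(w) = w
b(H, d) = -3 + d (b(H, d) = -7 + (d - 1*(-4)) = -7 + (d + 4) = -7 + (4 + d) = -3 + d)
5*b(6*(1 - 3), 4) + O(-5) = 5*(-3 + 4) - 5 = 5*1 - 5 = 5 - 5 = 0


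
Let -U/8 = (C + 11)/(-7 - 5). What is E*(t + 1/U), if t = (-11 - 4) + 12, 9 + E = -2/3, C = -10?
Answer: 29/2 ≈ 14.500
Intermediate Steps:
E = -29/3 (E = -9 - 2/3 = -9 - 2*⅓ = -9 - ⅔ = -29/3 ≈ -9.6667)
U = ⅔ (U = -8*(-10 + 11)/(-7 - 5) = -8/(-12) = -8*(-1)/12 = -8*(-1/12) = ⅔ ≈ 0.66667)
t = -3 (t = -15 + 12 = -3)
E*(t + 1/U) = -29*(-3 + 1/(⅔))/3 = -29*(-3 + 3/2)/3 = -29/3*(-3/2) = 29/2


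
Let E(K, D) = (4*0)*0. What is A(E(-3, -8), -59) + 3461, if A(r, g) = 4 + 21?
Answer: 3486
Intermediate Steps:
E(K, D) = 0 (E(K, D) = 0*0 = 0)
A(r, g) = 25
A(E(-3, -8), -59) + 3461 = 25 + 3461 = 3486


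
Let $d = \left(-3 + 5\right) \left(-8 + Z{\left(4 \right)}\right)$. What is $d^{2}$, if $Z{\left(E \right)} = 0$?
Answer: $256$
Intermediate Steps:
$d = -16$ ($d = \left(-3 + 5\right) \left(-8 + 0\right) = 2 \left(-8\right) = -16$)
$d^{2} = \left(-16\right)^{2} = 256$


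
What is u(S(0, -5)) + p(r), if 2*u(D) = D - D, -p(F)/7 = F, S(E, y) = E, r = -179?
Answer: 1253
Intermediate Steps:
p(F) = -7*F
u(D) = 0 (u(D) = (D - D)/2 = (1/2)*0 = 0)
u(S(0, -5)) + p(r) = 0 - 7*(-179) = 0 + 1253 = 1253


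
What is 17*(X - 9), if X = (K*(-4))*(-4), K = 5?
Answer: 1207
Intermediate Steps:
X = 80 (X = (5*(-4))*(-4) = -20*(-4) = 80)
17*(X - 9) = 17*(80 - 9) = 17*71 = 1207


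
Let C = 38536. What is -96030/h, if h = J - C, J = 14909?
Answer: 96030/23627 ≈ 4.0644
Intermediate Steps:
h = -23627 (h = 14909 - 1*38536 = 14909 - 38536 = -23627)
-96030/h = -96030/(-23627) = -96030*(-1/23627) = 96030/23627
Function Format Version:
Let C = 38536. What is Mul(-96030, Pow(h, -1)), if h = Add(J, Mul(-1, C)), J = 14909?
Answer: Rational(96030, 23627) ≈ 4.0644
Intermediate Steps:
h = -23627 (h = Add(14909, Mul(-1, 38536)) = Add(14909, -38536) = -23627)
Mul(-96030, Pow(h, -1)) = Mul(-96030, Pow(-23627, -1)) = Mul(-96030, Rational(-1, 23627)) = Rational(96030, 23627)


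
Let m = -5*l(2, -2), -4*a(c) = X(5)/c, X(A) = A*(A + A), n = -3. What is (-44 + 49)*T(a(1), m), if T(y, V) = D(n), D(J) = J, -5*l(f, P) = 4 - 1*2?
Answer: -15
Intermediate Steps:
l(f, P) = -2/5 (l(f, P) = -(4 - 1*2)/5 = -(4 - 2)/5 = -1/5*2 = -2/5)
X(A) = 2*A**2 (X(A) = A*(2*A) = 2*A**2)
a(c) = -25/(2*c) (a(c) = -2*5**2/(4*c) = -2*25/(4*c) = -25/(2*c))
m = 2 (m = -5*(-2/5) = 2)
T(y, V) = -3
(-44 + 49)*T(a(1), m) = (-44 + 49)*(-3) = 5*(-3) = -15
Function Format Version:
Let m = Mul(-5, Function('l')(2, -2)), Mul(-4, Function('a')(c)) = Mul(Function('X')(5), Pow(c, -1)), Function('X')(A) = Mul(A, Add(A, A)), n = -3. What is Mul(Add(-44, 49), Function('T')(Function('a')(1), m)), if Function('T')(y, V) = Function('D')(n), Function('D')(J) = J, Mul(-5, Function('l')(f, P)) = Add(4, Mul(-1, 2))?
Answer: -15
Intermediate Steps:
Function('l')(f, P) = Rational(-2, 5) (Function('l')(f, P) = Mul(Rational(-1, 5), Add(4, Mul(-1, 2))) = Mul(Rational(-1, 5), Add(4, -2)) = Mul(Rational(-1, 5), 2) = Rational(-2, 5))
Function('X')(A) = Mul(2, Pow(A, 2)) (Function('X')(A) = Mul(A, Mul(2, A)) = Mul(2, Pow(A, 2)))
Function('a')(c) = Mul(Rational(-25, 2), Pow(c, -1)) (Function('a')(c) = Mul(Rational(-1, 4), Mul(Mul(2, Pow(5, 2)), Pow(c, -1))) = Mul(Rational(-1, 4), Mul(Mul(2, 25), Pow(c, -1))) = Mul(Rational(-1, 4), Mul(50, Pow(c, -1))) = Mul(Rational(-25, 2), Pow(c, -1)))
m = 2 (m = Mul(-5, Rational(-2, 5)) = 2)
Function('T')(y, V) = -3
Mul(Add(-44, 49), Function('T')(Function('a')(1), m)) = Mul(Add(-44, 49), -3) = Mul(5, -3) = -15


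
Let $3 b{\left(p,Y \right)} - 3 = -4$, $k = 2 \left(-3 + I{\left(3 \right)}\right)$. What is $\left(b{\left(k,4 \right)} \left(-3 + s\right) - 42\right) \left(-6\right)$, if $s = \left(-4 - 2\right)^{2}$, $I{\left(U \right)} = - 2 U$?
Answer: $318$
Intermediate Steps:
$k = -18$ ($k = 2 \left(-3 - 6\right) = 2 \left(-9\right) = -18$)
$b{\left(p,Y \right)} = - \frac{1}{3}$ ($b{\left(p,Y \right)} = 1 + \frac{1}{3} \left(-4\right) = 1 - \frac{4}{3} = - \frac{1}{3}$)
$s = 36$ ($s = \left(-6\right)^{2} = 36$)
$\left(b{\left(k,4 \right)} \left(-3 + s\right) - 42\right) \left(-6\right) = \left(- \frac{-3 + 36}{3} - 42\right) \left(-6\right) = \left(\left(- \frac{1}{3}\right) 33 - 42\right) \left(-6\right) = \left(-11 - 42\right) \left(-6\right) = \left(-53\right) \left(-6\right) = 318$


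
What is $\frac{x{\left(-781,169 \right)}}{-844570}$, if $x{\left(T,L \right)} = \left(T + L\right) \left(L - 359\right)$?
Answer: $- \frac{11628}{84457} \approx -0.13768$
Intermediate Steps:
$x{\left(T,L \right)} = \left(-359 + L\right) \left(L + T\right)$ ($x{\left(T,L \right)} = \left(L + T\right) \left(-359 + L\right) = \left(-359 + L\right) \left(L + T\right)$)
$\frac{x{\left(-781,169 \right)}}{-844570} = \frac{169^{2} - 60671 - -280379 + 169 \left(-781\right)}{-844570} = \left(28561 - 60671 + 280379 - 131989\right) \left(- \frac{1}{844570}\right) = 116280 \left(- \frac{1}{844570}\right) = - \frac{11628}{84457}$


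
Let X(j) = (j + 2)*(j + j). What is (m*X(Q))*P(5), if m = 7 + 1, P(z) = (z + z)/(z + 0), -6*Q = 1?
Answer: -88/9 ≈ -9.7778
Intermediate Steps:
Q = -⅙ (Q = -⅙*1 = -⅙ ≈ -0.16667)
X(j) = 2*j*(2 + j) (X(j) = (2 + j)*(2*j) = 2*j*(2 + j))
P(z) = 2 (P(z) = (2*z)/z = 2)
m = 8
(m*X(Q))*P(5) = (8*(2*(-⅙)*(2 - ⅙)))*2 = (8*(2*(-⅙)*(11/6)))*2 = (8*(-11/18))*2 = -44/9*2 = -88/9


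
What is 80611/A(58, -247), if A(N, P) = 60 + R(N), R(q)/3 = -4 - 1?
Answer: 80611/45 ≈ 1791.4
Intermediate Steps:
R(q) = -15 (R(q) = 3*(-4 - 1) = 3*(-5) = -15)
A(N, P) = 45 (A(N, P) = 60 - 15 = 45)
80611/A(58, -247) = 80611/45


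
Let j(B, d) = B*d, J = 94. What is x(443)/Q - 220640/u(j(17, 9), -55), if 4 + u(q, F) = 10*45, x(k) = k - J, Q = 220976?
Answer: -24377994493/49277648 ≈ -494.71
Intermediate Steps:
x(k) = -94 + k (x(k) = k - 1*94 = k - 94 = -94 + k)
u(q, F) = 446 (u(q, F) = -4 + 10*45 = -4 + 450 = 446)
x(443)/Q - 220640/u(j(17, 9), -55) = (-94 + 443)/220976 - 220640/446 = 349*(1/220976) - 220640*1/446 = 349/220976 - 110320/223 = -24377994493/49277648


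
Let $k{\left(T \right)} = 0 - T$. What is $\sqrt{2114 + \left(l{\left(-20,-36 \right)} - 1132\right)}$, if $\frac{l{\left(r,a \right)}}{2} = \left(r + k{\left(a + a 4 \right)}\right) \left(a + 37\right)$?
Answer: $\sqrt{1302} \approx 36.083$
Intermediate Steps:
$k{\left(T \right)} = - T$
$l{\left(r,a \right)} = 2 \left(37 + a\right) \left(r - 5 a\right)$ ($l{\left(r,a \right)} = 2 \left(r - \left(a + a 4\right)\right) \left(a + 37\right) = 2 \left(r - \left(a + 4 a\right)\right) \left(37 + a\right) = 2 \left(r - 5 a\right) \left(37 + a\right) = 2 \left(37 + a\right) \left(r - 5 a\right)$)
$\sqrt{2114 + \left(l{\left(-20,-36 \right)} - 1132\right)} = \sqrt{2114 + \left(\left(\left(-370\right) \left(-36\right) - 10 \left(-36\right)^{2} + 74 \left(-20\right) + 2 \left(-36\right) \left(-20\right)\right) - 1132\right)} = \sqrt{2114 + \left(\left(13320 - 12960 - 1480 + 1440\right) - 1132\right)} = \sqrt{2114 + \left(320 - 1132\right)} = \sqrt{2114 - 812} = \sqrt{1302}$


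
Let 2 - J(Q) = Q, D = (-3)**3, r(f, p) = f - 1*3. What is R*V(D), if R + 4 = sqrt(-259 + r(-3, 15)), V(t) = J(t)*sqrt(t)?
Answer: 87*I*sqrt(3)*(-4 + I*sqrt(265)) ≈ -2453.0 - 602.75*I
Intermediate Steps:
r(f, p) = -3 + f (r(f, p) = f - 3 = -3 + f)
D = -27
J(Q) = 2 - Q
V(t) = sqrt(t)*(2 - t) (V(t) = (2 - t)*sqrt(t) = sqrt(t)*(2 - t))
R = -4 + I*sqrt(265) (R = -4 + sqrt(-259 + (-3 - 3)) = -4 + sqrt(-259 - 6) = -4 + sqrt(-265) = -4 + I*sqrt(265) ≈ -4.0 + 16.279*I)
R*V(D) = (-4 + I*sqrt(265))*(sqrt(-27)*(2 - 1*(-27))) = (-4 + I*sqrt(265))*((3*I*sqrt(3))*(2 + 27)) = (-4 + I*sqrt(265))*((3*I*sqrt(3))*29) = (-4 + I*sqrt(265))*(87*I*sqrt(3)) = 87*I*sqrt(3)*(-4 + I*sqrt(265))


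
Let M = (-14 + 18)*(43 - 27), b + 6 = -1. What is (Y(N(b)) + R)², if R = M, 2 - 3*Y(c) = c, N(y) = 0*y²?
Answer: 37636/9 ≈ 4181.8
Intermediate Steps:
b = -7 (b = -6 - 1 = -7)
N(y) = 0
M = 64 (M = 4*16 = 64)
Y(c) = ⅔ - c/3
R = 64
(Y(N(b)) + R)² = ((⅔ - ⅓*0) + 64)² = ((⅔ + 0) + 64)² = (⅔ + 64)² = (194/3)² = 37636/9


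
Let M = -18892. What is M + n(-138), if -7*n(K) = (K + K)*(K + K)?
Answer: -208420/7 ≈ -29774.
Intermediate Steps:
n(K) = -4*K**2/7 (n(K) = -(K + K)*(K + K)/7 = -2*K*2*K/7 = -4*K**2/7)
M + n(-138) = -18892 - 4/7*(-138)**2 = -18892 - 4/7*19044 = -18892 - 76176/7 = -208420/7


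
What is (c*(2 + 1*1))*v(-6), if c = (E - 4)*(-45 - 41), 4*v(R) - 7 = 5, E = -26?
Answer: 23220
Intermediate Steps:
v(R) = 3 (v(R) = 7/4 + (¼)*5 = 7/4 + 5/4 = 3)
c = 2580 (c = (-26 - 4)*(-45 - 41) = -30*(-86) = 2580)
(c*(2 + 1*1))*v(-6) = (2580*(2 + 1*1))*3 = (2580*(2 + 1))*3 = (2580*3)*3 = 7740*3 = 23220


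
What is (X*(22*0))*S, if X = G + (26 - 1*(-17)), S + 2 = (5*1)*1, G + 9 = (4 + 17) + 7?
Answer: 0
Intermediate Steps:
G = 19 (G = -9 + ((4 + 17) + 7) = -9 + (21 + 7) = -9 + 28 = 19)
S = 3 (S = -2 + (5*1)*1 = -2 + 5*1 = -2 + 5 = 3)
X = 62 (X = 19 + (26 - 1*(-17)) = 19 + (26 + 17) = 19 + 43 = 62)
(X*(22*0))*S = (62*(22*0))*3 = (62*0)*3 = 0*3 = 0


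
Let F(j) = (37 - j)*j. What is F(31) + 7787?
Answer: 7973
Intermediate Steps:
F(j) = j*(37 - j)
F(31) + 7787 = 31*(37 - 1*31) + 7787 = 31*(37 - 31) + 7787 = 31*6 + 7787 = 186 + 7787 = 7973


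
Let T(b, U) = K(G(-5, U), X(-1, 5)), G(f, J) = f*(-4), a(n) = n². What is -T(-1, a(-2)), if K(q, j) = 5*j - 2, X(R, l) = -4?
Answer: 22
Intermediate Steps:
G(f, J) = -4*f
K(q, j) = -2 + 5*j
T(b, U) = -22 (T(b, U) = -2 + 5*(-4) = -2 - 20 = -22)
-T(-1, a(-2)) = -1*(-22) = 22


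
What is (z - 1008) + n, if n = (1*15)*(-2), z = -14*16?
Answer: -1262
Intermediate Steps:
z = -224
n = -30 (n = 15*(-2) = -30)
(z - 1008) + n = (-224 - 1008) - 30 = -1232 - 30 = -1262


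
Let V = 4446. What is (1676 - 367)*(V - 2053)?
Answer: 3132437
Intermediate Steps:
(1676 - 367)*(V - 2053) = (1676 - 367)*(4446 - 2053) = 1309*2393 = 3132437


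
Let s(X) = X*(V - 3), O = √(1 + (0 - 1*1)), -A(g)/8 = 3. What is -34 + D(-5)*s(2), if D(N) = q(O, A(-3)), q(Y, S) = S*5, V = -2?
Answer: 1166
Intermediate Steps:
A(g) = -24 (A(g) = -8*3 = -24)
O = 0 (O = √(1 + (0 - 1)) = √(1 - 1) = √0 = 0)
q(Y, S) = 5*S
D(N) = -120 (D(N) = 5*(-24) = -120)
s(X) = -5*X (s(X) = X*(-2 - 3) = X*(-5) = -5*X)
-34 + D(-5)*s(2) = -34 - (-600)*2 = -34 - 120*(-10) = -34 + 1200 = 1166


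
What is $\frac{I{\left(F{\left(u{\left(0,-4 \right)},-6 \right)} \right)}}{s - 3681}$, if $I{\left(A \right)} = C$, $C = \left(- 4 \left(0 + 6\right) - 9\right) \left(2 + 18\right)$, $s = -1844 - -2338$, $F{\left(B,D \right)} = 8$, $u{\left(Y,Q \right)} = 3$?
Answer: $\frac{660}{3187} \approx 0.20709$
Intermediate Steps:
$s = 494$ ($s = -1844 + 2338 = 494$)
$C = -660$ ($C = \left(\left(-4\right) 6 - 9\right) 20 = \left(-24 - 9\right) 20 = \left(-33\right) 20 = -660$)
$I{\left(A \right)} = -660$
$\frac{I{\left(F{\left(u{\left(0,-4 \right)},-6 \right)} \right)}}{s - 3681} = - \frac{660}{494 - 3681} = - \frac{660}{-3187} = \left(-660\right) \left(- \frac{1}{3187}\right) = \frac{660}{3187}$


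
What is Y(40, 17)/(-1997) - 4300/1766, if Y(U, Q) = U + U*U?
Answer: -5741670/1763351 ≈ -3.2561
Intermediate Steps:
Y(U, Q) = U + U²
Y(40, 17)/(-1997) - 4300/1766 = (40*(1 + 40))/(-1997) - 4300/1766 = (40*41)*(-1/1997) - 4300*1/1766 = 1640*(-1/1997) - 2150/883 = -1640/1997 - 2150/883 = -5741670/1763351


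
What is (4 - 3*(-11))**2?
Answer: 1369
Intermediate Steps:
(4 - 3*(-11))**2 = (4 + 33)**2 = 37**2 = 1369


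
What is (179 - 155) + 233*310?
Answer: 72254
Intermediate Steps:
(179 - 155) + 233*310 = 24 + 72230 = 72254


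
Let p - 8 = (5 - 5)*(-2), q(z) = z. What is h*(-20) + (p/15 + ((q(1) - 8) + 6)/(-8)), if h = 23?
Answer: -55121/120 ≈ -459.34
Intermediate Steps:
p = 8 (p = 8 + (5 - 5)*(-2) = 8 + 0*(-2) = 8 + 0 = 8)
h*(-20) + (p/15 + ((q(1) - 8) + 6)/(-8)) = 23*(-20) + (8/15 + ((1 - 8) + 6)/(-8)) = -460 + (8*(1/15) + (-7 + 6)*(-⅛)) = -460 + (8/15 - 1*(-⅛)) = -460 + (8/15 + ⅛) = -460 + 79/120 = -55121/120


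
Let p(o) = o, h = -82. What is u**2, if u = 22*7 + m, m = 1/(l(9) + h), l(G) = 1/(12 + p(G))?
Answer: 70231890169/2961841 ≈ 23712.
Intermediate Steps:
l(G) = 1/(12 + G)
m = -21/1721 (m = 1/(1/(12 + 9) - 82) = 1/(1/21 - 82) = 1/(-1721/21) = -21/1721 ≈ -0.012202)
u = 265013/1721 (u = 22*7 - 21/1721 = 154 - 21/1721 = 265013/1721 ≈ 153.99)
u**2 = (265013/1721)**2 = 70231890169/2961841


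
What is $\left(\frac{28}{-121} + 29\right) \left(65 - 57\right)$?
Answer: $\frac{27848}{121} \approx 230.15$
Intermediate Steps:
$\left(\frac{28}{-121} + 29\right) \left(65 - 57\right) = \left(28 \left(- \frac{1}{121}\right) + 29\right) \left(65 - 57\right) = \left(- \frac{28}{121} + 29\right) 8 = \frac{3481}{121} \cdot 8 = \frac{27848}{121}$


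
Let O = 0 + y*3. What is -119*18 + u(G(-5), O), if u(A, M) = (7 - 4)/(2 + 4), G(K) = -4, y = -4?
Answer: -4283/2 ≈ -2141.5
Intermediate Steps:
O = -12 (O = 0 - 4*3 = 0 - 12 = -12)
u(A, M) = ½ (u(A, M) = 3/6 = 3*(⅙) = ½)
-119*18 + u(G(-5), O) = -119*18 + ½ = -2142 + ½ = -4283/2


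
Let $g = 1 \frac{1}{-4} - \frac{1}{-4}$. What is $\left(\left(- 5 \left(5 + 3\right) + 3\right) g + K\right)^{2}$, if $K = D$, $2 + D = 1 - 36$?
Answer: $1369$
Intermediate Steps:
$g = 0$ ($g = 1 \left(- \frac{1}{4}\right) - - \frac{1}{4} = - \frac{1}{4} + \frac{1}{4} = 0$)
$D = -37$ ($D = -2 + \left(1 - 36\right) = -2 - 35 = -37$)
$K = -37$
$\left(\left(- 5 \left(5 + 3\right) + 3\right) g + K\right)^{2} = \left(\left(- 5 \left(5 + 3\right) + 3\right) 0 - 37\right)^{2} = \left(\left(\left(-5\right) 8 + 3\right) 0 - 37\right)^{2} = \left(\left(-40 + 3\right) 0 - 37\right)^{2} = \left(\left(-37\right) 0 - 37\right)^{2} = \left(0 - 37\right)^{2} = \left(-37\right)^{2} = 1369$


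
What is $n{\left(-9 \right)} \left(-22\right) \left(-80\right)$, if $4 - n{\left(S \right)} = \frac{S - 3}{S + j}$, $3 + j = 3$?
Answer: $\frac{14080}{3} \approx 4693.3$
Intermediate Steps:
$j = 0$ ($j = -3 + 3 = 0$)
$n{\left(S \right)} = 4 - \frac{-3 + S}{S}$ ($n{\left(S \right)} = 4 - \frac{S - 3}{S + 0} = 4 - \frac{-3 + S}{S}$)
$n{\left(-9 \right)} \left(-22\right) \left(-80\right) = \left(3 + \frac{3}{-9}\right) \left(-22\right) \left(-80\right) = \left(3 + 3 \left(- \frac{1}{9}\right)\right) \left(-22\right) \left(-80\right) = \left(3 - \frac{1}{3}\right) \left(-22\right) \left(-80\right) = \frac{8}{3} \left(-22\right) \left(-80\right) = \left(- \frac{176}{3}\right) \left(-80\right) = \frac{14080}{3}$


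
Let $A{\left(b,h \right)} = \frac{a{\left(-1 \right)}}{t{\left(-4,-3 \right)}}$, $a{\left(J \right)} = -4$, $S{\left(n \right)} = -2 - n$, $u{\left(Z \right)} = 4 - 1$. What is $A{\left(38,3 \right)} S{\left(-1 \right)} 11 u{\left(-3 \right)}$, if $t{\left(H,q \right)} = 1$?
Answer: $132$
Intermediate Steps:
$u{\left(Z \right)} = 3$ ($u{\left(Z \right)} = 4 - 1 = 3$)
$A{\left(b,h \right)} = -4$ ($A{\left(b,h \right)} = - \frac{4}{1} = \left(-4\right) 1 = -4$)
$A{\left(38,3 \right)} S{\left(-1 \right)} 11 u{\left(-3 \right)} = - 4 \left(-2 - -1\right) 11 \cdot 3 = - 4 \left(-2 + 1\right) 11 \cdot 3 = - 4 \left(-1\right) 11 \cdot 3 = - 4 \left(\left(-11\right) 3\right) = \left(-4\right) \left(-33\right) = 132$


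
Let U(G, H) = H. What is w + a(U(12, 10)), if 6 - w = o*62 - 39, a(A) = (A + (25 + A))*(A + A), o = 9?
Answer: 387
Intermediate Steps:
a(A) = 2*A*(25 + 2*A) (a(A) = (25 + 2*A)*(2*A) = 2*A*(25 + 2*A))
w = -513 (w = 6 - (9*62 - 39) = 6 - (558 - 39) = 6 - 1*519 = 6 - 519 = -513)
w + a(U(12, 10)) = -513 + 2*10*(25 + 2*10) = -513 + 2*10*(25 + 20) = -513 + 2*10*45 = -513 + 900 = 387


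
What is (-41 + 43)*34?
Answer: 68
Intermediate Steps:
(-41 + 43)*34 = 2*34 = 68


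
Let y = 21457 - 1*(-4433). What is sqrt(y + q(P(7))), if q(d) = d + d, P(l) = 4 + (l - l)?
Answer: sqrt(25898) ≈ 160.93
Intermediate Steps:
P(l) = 4 (P(l) = 4 + 0 = 4)
y = 25890 (y = 21457 + 4433 = 25890)
q(d) = 2*d
sqrt(y + q(P(7))) = sqrt(25890 + 2*4) = sqrt(25890 + 8) = sqrt(25898)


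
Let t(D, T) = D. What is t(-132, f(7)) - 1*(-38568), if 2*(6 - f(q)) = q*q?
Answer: 38436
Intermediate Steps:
f(q) = 6 - q**2/2 (f(q) = 6 - q*q/2 = 6 - q**2/2)
t(-132, f(7)) - 1*(-38568) = -132 - 1*(-38568) = -132 + 38568 = 38436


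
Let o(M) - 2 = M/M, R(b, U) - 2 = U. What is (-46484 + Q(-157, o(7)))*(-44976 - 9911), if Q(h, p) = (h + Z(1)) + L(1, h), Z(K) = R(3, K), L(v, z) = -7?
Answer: 2560204115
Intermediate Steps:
R(b, U) = 2 + U
Z(K) = 2 + K
o(M) = 3 (o(M) = 2 + M/M = 2 + 1 = 3)
Q(h, p) = -4 + h (Q(h, p) = (h + (2 + 1)) - 7 = (h + 3) - 7 = (3 + h) - 7 = -4 + h)
(-46484 + Q(-157, o(7)))*(-44976 - 9911) = (-46484 + (-4 - 157))*(-44976 - 9911) = (-46484 - 161)*(-54887) = -46645*(-54887) = 2560204115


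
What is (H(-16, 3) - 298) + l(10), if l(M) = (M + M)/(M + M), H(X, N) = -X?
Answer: -281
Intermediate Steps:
l(M) = 1 (l(M) = (2*M)/((2*M)) = (2*M)*(1/(2*M)) = 1)
(H(-16, 3) - 298) + l(10) = (-1*(-16) - 298) + 1 = (16 - 298) + 1 = -282 + 1 = -281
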